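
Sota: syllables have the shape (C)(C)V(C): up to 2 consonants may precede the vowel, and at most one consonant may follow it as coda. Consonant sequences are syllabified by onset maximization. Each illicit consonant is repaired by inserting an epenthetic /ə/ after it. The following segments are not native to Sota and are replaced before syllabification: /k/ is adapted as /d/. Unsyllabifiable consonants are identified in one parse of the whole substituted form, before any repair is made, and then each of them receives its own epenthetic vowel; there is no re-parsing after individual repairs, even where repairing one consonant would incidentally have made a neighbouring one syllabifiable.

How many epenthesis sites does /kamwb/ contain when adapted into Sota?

After substitution the input is /damwb/.
The unsyllabifiable consonants are /w/, /b/; each receives one epenthetic vowel.

2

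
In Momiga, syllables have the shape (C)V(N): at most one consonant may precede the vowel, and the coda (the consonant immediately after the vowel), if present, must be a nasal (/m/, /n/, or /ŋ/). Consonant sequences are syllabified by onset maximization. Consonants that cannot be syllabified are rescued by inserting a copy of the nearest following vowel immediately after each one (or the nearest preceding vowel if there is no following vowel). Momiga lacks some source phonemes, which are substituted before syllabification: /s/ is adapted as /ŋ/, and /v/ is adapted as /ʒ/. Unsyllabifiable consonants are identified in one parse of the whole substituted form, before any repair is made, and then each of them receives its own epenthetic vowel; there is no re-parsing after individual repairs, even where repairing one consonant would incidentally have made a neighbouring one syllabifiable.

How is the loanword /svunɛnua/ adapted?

ŋuʒunɛnua

Substitution: /s/ → /ŋ/, /v/ → /ʒ/, giving /ŋʒunɛnua/.
The consonants /ŋ/ cannot be parsed into a legal (C)V(N) syllable (only a nasal (/m/, /n/, or /ŋ/) is licensed in coda position; onsets are limited to one consonant).
Epenthesis after each stranded consonant: /ŋ/ → /ŋu/.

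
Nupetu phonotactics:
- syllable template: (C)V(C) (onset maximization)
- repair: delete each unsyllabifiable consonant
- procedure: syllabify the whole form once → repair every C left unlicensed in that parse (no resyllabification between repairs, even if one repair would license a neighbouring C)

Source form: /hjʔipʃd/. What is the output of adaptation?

Under (C)V(C), the unsyllabifiable consonants are /h/, /j/, /ʃ/, /d/ (at most one coda consonant is licensed; onsets are limited to one consonant).
Each unlicensed consonant is deleted: /h/, /j/, /ʃ/, /d/.

ʔip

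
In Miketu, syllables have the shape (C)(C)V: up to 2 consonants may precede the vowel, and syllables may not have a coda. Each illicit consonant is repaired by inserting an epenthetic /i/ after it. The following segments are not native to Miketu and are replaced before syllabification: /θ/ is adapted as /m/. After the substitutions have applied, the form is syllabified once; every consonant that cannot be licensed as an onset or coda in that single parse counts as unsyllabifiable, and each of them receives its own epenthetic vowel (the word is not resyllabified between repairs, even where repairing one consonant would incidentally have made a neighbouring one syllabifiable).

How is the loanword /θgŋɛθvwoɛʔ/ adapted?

migŋɛmivwoɛʔi

Substitution: /θ/ → /m/, giving /mgŋɛmvwoɛʔ/.
The consonants /m/, /m/, /ʔ/ cannot be parsed into a legal (C)(C)V syllable (no codas are permitted; onsets may contain at most 2 consonants).
Epenthesis after each stranded consonant: /m/ → /mi/, /m/ → /mi/, /ʔ/ → /ʔi/.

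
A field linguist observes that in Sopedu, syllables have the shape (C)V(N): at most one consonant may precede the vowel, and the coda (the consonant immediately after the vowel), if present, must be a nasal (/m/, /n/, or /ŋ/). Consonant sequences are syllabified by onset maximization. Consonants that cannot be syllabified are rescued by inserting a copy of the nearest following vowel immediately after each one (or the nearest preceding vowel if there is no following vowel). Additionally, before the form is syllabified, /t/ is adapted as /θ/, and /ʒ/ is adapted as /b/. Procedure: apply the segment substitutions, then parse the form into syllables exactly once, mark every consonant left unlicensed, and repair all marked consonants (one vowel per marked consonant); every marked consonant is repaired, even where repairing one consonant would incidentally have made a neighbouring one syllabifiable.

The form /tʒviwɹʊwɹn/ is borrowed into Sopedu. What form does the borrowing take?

Substitution: /t/ → /θ/, /ʒ/ → /b/, giving /θbviwɹʊwɹn/.
Syllabifying with onset maximization leaves /θ/, /b/, /w/, /w/, /ɹ/, /n/ stranded (only a nasal (/m/, /n/, or /ŋ/) is licensed in coda position; onsets are limited to one consonant).
Inserting the epenthetic vowel yields /θ/ → /θi/, /b/ → /bi/, /w/ → /wʊ/, /w/ → /wʊ/, /ɹ/ → /ɹʊ/, /n/ → /nʊ/.

θibiviwʊɹʊwʊɹʊnʊ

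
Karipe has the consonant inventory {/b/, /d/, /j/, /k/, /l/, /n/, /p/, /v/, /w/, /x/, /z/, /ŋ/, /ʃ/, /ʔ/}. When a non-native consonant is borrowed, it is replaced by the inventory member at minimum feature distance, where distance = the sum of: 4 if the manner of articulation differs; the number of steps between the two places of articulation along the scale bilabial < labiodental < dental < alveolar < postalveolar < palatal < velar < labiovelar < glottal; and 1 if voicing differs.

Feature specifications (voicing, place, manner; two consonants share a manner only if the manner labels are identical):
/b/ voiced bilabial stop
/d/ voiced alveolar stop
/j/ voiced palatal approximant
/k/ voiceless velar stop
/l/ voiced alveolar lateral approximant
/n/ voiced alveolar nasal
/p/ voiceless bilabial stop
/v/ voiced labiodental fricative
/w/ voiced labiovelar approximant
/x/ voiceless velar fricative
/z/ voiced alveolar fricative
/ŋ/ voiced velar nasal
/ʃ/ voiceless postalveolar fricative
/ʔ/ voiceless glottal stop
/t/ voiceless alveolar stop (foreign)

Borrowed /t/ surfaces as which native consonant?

d

/d/ is closest: same manner (stop), place distance 0 (alveolar→alveolar), voicing differs (+1); total 1. Next closest is /k/ at distance 3.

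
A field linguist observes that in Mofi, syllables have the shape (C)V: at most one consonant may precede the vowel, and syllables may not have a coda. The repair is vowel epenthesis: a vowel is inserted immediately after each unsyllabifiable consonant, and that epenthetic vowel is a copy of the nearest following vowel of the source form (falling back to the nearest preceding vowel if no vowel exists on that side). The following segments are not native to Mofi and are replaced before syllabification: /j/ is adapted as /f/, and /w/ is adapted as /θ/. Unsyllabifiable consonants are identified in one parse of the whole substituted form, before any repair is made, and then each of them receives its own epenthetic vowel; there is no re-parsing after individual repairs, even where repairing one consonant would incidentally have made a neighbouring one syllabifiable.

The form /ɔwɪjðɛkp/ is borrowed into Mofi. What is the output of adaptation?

Substitution: /w/ → /θ/, /j/ → /f/, giving /ɔθɪfðɛkp/.
The consonants /f/, /k/, /p/ cannot be parsed into a legal (C)V syllable (no codas are permitted; onsets are limited to one consonant).
Epenthesis after each stranded consonant: /f/ → /fɛ/, /k/ → /kɛ/, /p/ → /pɛ/.

ɔθɪfɛðɛkɛpɛ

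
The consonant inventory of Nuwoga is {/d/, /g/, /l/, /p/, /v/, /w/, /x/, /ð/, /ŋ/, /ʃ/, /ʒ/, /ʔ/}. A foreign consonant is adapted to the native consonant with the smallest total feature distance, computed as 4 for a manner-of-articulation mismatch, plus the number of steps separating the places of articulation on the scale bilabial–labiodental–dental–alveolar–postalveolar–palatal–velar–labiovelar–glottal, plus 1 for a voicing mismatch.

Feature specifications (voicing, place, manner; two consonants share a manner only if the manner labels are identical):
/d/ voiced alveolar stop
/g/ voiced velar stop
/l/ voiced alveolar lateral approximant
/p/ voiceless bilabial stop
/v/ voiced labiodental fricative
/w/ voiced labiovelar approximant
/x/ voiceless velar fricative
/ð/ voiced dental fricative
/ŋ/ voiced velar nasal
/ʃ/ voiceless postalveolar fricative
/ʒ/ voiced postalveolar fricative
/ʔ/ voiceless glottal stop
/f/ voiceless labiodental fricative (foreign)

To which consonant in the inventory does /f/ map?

v

/v/ is closest: same manner (fricative), place distance 0 (labiodental→labiodental), voicing differs (+1); total 1. Next closest is /ð/ at distance 2.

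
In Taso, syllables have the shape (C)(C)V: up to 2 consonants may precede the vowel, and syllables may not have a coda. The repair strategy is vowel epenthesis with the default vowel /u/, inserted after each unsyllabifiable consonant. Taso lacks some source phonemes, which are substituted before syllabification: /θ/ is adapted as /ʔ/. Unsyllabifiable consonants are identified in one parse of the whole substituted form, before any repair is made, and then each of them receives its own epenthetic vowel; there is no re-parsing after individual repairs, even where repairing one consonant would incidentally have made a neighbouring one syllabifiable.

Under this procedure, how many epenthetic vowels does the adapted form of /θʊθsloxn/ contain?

3

After substitution the input is /ʔʊʔsloxn/.
The unsyllabifiable consonants are /ʔ/, /x/, /n/; each receives one epenthetic vowel.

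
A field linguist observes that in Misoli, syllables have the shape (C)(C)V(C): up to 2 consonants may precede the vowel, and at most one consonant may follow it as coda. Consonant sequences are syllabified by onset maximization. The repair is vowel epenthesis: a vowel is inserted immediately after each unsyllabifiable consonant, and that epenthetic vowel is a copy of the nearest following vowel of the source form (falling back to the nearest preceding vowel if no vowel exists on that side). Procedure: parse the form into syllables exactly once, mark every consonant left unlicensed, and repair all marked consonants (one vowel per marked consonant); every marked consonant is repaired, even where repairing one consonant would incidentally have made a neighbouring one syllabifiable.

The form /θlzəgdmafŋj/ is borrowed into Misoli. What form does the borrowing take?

θəlzəgdmafŋaja

Syllabifying with onset maximization leaves /θ/, /ŋ/, /j/ stranded (at most one coda consonant is licensed; onsets may contain at most 2 consonants).
Each unlicensed consonant becomes the onset of a new syllable: /θ/ → /θə/, /ŋ/ → /ŋa/, /j/ → /ja/.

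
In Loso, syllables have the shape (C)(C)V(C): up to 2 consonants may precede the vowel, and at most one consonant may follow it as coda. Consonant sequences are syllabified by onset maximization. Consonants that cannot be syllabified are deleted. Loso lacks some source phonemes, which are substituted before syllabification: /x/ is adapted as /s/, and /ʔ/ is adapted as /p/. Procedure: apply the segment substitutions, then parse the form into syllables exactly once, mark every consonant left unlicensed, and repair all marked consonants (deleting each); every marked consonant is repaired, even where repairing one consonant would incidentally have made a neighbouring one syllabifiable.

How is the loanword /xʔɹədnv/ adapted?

pɹəd

Substitution: /x/ → /s/, /ʔ/ → /p/, giving /spɹədnv/.
Syllabifying with onset maximization leaves /s/, /n/, /v/ stranded (at most one coda consonant is licensed; onsets may contain at most 2 consonants).
Deleting the stranded consonants removes /s/, /n/, /v/.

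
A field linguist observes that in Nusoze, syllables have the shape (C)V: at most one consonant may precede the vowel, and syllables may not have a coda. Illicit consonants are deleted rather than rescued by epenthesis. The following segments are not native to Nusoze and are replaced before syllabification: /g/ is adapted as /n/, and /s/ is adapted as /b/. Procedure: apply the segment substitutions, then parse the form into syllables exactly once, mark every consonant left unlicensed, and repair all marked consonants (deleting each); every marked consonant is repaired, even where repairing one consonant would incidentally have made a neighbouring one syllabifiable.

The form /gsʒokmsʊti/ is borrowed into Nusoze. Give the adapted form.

ʒobʊti

Substitution: /g/ → /n/, /s/ → /b/, giving /nbʒokmbʊti/.
Syllabifying with onset maximization leaves /n/, /b/, /k/, /m/ stranded (no codas are permitted; onsets are limited to one consonant).
Deleting the stranded consonants removes /n/, /b/, /k/, /m/.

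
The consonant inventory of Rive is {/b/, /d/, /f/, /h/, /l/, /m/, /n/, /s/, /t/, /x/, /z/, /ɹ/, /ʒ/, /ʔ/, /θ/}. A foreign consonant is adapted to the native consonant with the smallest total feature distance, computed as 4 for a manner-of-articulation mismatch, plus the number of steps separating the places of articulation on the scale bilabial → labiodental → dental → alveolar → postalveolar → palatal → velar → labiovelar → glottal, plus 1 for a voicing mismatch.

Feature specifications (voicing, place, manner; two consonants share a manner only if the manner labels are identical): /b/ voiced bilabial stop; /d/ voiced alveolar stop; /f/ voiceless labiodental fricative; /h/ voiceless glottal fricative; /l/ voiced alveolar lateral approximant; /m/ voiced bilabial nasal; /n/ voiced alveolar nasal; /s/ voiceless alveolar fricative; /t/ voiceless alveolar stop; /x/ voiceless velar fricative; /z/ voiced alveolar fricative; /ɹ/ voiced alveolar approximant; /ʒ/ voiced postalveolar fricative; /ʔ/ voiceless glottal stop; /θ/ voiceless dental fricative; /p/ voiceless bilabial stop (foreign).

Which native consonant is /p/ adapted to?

b

/b/ is closest: same manner (stop), place distance 0 (bilabial→bilabial), voicing differs (+1); total 1. Next closest is /t/ at distance 3.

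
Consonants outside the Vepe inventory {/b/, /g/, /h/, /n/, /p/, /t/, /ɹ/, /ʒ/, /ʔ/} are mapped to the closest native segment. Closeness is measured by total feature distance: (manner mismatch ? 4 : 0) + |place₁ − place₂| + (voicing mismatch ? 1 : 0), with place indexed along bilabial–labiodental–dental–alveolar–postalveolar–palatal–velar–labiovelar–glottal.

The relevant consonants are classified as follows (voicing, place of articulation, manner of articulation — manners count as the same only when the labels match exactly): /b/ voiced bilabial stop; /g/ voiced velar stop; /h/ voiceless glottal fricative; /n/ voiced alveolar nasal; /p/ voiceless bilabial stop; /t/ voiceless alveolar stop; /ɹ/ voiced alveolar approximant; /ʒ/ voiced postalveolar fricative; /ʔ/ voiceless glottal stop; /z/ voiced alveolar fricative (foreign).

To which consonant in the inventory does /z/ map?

/ʒ/ is closest: same manner (fricative), place distance 1 (alveolar→postalveolar), same voicing; total 1. Next closest is /n/ at distance 4.

ʒ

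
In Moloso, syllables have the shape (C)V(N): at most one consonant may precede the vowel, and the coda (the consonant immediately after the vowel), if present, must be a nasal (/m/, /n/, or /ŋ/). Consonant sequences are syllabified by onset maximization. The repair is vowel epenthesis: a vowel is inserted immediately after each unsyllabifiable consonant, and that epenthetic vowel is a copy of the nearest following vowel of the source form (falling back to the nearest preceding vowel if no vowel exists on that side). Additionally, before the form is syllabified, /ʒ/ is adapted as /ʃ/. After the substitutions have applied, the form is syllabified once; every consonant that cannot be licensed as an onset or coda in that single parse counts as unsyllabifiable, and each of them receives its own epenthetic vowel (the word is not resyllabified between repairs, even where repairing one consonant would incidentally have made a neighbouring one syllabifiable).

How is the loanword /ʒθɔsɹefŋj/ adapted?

ʃɔθɔseɹefeŋeje

Substitution: /ʒ/ → /ʃ/, giving /ʃθɔsɹefŋj/.
Syllabifying with onset maximization leaves /ʃ/, /s/, /f/, /ŋ/, /j/ stranded (only a nasal (/m/, /n/, or /ŋ/) is licensed in coda position; onsets are limited to one consonant).
Each unlicensed consonant becomes the onset of a new syllable: /ʃ/ → /ʃɔ/, /s/ → /se/, /f/ → /fe/, /ŋ/ → /ŋe/, /j/ → /je/.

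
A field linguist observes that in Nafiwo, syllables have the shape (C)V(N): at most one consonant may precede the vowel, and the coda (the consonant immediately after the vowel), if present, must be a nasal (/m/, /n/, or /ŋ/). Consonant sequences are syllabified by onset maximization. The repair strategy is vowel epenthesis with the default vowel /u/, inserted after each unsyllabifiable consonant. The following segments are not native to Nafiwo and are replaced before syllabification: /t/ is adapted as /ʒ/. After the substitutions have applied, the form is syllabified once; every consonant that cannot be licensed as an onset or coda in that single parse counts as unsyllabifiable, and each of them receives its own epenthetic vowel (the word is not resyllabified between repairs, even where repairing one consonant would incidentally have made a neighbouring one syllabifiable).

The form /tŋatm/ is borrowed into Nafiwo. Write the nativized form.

Substitution: /t/ → /ʒ/, giving /ʒŋaʒm/.
Syllabifying with onset maximization leaves /ʒ/, /ʒ/, /m/ stranded (only a nasal (/m/, /n/, or /ŋ/) is licensed in coda position; onsets are limited to one consonant).
Epenthesis after each stranded consonant: /ʒ/ → /ʒu/, /ʒ/ → /ʒu/, /m/ → /mu/.

ʒuŋaʒumu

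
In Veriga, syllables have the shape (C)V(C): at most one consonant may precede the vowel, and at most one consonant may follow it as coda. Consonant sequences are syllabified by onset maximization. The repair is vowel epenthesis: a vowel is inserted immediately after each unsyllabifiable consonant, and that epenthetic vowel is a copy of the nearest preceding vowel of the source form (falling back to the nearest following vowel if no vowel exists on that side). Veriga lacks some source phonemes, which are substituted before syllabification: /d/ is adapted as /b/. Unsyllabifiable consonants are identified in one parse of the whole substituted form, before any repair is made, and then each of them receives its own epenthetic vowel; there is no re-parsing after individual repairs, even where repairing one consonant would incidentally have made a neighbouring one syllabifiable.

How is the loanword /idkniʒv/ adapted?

Substitution: /d/ → /b/, giving /ibkniʒv/.
The consonants /k/, /v/ cannot be parsed into a legal (C)V(C) syllable (at most one coda consonant is licensed; onsets are limited to one consonant).
Each unlicensed consonant becomes the onset of a new syllable: /k/ → /ki/, /v/ → /vi/.

ibkiniʒvi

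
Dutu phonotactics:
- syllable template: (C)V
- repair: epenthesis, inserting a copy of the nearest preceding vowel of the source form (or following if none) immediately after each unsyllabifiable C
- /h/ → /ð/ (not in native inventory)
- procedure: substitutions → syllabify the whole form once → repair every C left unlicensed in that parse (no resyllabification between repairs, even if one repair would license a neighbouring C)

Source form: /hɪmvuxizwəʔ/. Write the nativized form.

ðɪmɪvuxiziwəʔə

Substitution: /h/ → /ð/, giving /ðɪmvuxizwəʔ/.
The consonants /m/, /z/, /ʔ/ cannot be parsed into a legal (C)V syllable (no codas are permitted; onsets are limited to one consonant).
Inserting the epenthetic vowel yields /m/ → /mɪ/, /z/ → /zi/, /ʔ/ → /ʔə/.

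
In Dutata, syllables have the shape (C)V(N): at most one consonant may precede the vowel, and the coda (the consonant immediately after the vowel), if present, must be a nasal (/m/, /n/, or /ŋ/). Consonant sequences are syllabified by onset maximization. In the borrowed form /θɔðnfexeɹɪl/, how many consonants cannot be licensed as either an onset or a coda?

Syllabifying with onset maximization leaves /ð/, /n/, /l/ stranded (only a nasal (/m/, /n/, or /ŋ/) is licensed in coda position; onsets are limited to one consonant).

3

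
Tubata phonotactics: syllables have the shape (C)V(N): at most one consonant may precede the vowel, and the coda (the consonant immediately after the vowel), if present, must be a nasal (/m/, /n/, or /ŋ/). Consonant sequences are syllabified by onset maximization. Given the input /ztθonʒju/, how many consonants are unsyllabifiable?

3

Syllabifying with onset maximization leaves /z/, /t/, /ʒ/ stranded (only a nasal (/m/, /n/, or /ŋ/) is licensed in coda position; onsets are limited to one consonant).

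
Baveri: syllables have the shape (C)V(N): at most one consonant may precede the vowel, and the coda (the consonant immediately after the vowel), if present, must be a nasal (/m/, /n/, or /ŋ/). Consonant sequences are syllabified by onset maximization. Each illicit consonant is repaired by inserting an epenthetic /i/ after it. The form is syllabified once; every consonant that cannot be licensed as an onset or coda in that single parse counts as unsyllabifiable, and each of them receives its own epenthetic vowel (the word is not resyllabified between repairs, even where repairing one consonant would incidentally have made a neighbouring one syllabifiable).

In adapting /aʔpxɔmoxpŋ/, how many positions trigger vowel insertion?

5

The unsyllabifiable consonants are /ʔ/, /p/, /x/, /p/, /ŋ/; each receives one epenthetic vowel.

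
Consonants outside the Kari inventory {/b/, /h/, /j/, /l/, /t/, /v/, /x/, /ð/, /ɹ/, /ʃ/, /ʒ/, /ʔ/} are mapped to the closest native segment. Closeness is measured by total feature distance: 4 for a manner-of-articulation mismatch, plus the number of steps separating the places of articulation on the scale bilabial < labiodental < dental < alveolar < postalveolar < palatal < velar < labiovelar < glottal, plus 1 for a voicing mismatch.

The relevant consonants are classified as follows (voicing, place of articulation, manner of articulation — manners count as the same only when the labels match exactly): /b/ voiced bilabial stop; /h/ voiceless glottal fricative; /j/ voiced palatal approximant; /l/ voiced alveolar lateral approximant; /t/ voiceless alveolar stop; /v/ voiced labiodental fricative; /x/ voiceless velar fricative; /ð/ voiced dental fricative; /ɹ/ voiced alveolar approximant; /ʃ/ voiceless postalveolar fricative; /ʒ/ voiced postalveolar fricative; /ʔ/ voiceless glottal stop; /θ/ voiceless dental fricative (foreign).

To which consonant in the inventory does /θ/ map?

ð

/ð/ is closest: same manner (fricative), place distance 0 (dental→dental), voicing differs (+1); total 1. Next closest is /v/ at distance 2.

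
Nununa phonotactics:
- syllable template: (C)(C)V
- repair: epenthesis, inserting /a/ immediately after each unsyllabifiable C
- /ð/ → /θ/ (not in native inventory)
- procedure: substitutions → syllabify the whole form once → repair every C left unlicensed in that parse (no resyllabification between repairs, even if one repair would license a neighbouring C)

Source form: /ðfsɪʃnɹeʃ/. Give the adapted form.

Substitution: /ð/ → /θ/, giving /θfsɪʃnɹeʃ/.
Under (C)(C)V, the unsyllabifiable consonants are /θ/, /ʃ/, /ʃ/ (no codas are permitted; onsets may contain at most 2 consonants).
Epenthesis after each stranded consonant: /θ/ → /θa/, /ʃ/ → /ʃa/, /ʃ/ → /ʃa/.

θafsɪʃanɹeʃa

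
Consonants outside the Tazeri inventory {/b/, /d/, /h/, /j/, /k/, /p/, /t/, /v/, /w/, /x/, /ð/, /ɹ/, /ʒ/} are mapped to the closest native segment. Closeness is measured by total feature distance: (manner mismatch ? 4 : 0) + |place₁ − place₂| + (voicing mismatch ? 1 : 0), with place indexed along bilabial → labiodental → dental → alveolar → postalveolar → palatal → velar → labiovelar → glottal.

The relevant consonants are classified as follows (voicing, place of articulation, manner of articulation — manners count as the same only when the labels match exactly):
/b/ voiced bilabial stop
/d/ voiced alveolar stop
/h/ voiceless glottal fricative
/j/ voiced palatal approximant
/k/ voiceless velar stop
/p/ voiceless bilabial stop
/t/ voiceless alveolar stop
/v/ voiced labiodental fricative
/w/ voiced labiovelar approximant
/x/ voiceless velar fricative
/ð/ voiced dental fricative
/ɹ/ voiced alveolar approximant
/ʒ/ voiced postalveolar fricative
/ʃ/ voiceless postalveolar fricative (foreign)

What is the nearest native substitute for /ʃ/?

/ʒ/ is closest: same manner (fricative), place distance 0 (postalveolar→postalveolar), voicing differs (+1); total 1. Next closest is /x/ at distance 2.

ʒ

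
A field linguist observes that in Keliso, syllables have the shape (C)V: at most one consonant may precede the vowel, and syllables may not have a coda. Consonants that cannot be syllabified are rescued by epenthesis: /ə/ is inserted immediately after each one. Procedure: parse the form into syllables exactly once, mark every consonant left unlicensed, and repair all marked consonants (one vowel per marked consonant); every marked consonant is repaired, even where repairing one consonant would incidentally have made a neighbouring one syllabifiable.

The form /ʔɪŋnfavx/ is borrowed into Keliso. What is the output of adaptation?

ʔɪŋənəfavəxə

Under (C)V, the unsyllabifiable consonants are /ŋ/, /n/, /v/, /x/ (no codas are permitted; onsets are limited to one consonant).
Inserting the epenthetic vowel yields /ŋ/ → /ŋə/, /n/ → /nə/, /v/ → /və/, /x/ → /xə/.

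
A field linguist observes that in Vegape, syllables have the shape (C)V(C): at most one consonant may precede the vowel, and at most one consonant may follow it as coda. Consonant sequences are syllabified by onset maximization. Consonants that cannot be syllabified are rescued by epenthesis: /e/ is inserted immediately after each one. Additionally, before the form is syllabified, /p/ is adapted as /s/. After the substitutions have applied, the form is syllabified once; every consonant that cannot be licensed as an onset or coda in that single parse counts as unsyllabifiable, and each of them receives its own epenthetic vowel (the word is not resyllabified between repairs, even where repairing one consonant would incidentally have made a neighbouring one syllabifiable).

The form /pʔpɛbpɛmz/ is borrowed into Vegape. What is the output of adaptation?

seʔesɛbsɛmze

Substitution: /p/ → /s/, giving /sʔsɛbsɛmz/.
Syllabifying with onset maximization leaves /s/, /ʔ/, /z/ stranded (at most one coda consonant is licensed; onsets are limited to one consonant).
Each unlicensed consonant becomes the onset of a new syllable: /s/ → /se/, /ʔ/ → /ʔe/, /z/ → /ze/.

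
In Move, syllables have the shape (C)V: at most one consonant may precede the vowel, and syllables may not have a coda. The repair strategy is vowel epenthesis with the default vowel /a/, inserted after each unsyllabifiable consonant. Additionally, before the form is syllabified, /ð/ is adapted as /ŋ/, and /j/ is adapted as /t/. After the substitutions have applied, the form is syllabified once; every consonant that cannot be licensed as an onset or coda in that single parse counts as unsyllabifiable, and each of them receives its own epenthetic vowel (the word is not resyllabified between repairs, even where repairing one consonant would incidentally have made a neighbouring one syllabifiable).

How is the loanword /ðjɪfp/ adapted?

ŋatɪfapa

Substitution: /ð/ → /ŋ/, /j/ → /t/, giving /ŋtɪfp/.
Under (C)V, the unsyllabifiable consonants are /ŋ/, /f/, /p/ (no codas are permitted; onsets are limited to one consonant).
Each unlicensed consonant becomes the onset of a new syllable: /ŋ/ → /ŋa/, /f/ → /fa/, /p/ → /pa/.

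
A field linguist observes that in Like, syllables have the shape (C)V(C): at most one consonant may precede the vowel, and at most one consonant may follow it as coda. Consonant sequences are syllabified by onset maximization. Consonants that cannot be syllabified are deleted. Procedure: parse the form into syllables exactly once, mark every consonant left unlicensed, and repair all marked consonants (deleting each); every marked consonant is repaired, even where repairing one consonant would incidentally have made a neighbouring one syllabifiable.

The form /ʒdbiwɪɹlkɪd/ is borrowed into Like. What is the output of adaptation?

biwɪɹkɪd

Syllabifying with onset maximization leaves /ʒ/, /d/, /l/ stranded (at most one coda consonant is licensed; onsets are limited to one consonant).
Each unlicensed consonant is deleted: /ʒ/, /d/, /l/.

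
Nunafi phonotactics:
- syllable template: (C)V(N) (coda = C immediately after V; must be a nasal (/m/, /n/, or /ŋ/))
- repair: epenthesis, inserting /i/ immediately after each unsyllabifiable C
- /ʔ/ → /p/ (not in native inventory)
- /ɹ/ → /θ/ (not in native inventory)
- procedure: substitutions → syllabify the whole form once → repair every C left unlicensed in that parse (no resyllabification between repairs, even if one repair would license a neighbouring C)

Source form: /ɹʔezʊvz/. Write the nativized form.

θipezʊvizi

Substitution: /ɹ/ → /θ/, /ʔ/ → /p/, giving /θpezʊvz/.
The consonants /θ/, /v/, /z/ cannot be parsed into a legal (C)V(N) syllable (only a nasal (/m/, /n/, or /ŋ/) is licensed in coda position; onsets are limited to one consonant).
Each unlicensed consonant becomes the onset of a new syllable: /θ/ → /θi/, /v/ → /vi/, /z/ → /zi/.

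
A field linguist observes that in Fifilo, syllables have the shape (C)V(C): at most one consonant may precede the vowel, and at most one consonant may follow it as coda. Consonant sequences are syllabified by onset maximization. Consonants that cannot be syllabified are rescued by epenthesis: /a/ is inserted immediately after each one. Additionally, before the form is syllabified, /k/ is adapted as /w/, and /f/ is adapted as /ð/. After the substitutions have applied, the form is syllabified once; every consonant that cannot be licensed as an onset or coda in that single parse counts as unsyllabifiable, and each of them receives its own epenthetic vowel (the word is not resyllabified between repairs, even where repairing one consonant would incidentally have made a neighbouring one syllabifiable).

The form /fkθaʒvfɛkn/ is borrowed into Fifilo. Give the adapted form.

ðawaθaʒvaðɛwna

Substitution: /f/ → /ð/, /k/ → /w/, giving /ðwθaʒvðɛwn/.
The consonants /ð/, /w/, /v/, /n/ cannot be parsed into a legal (C)V(C) syllable (at most one coda consonant is licensed; onsets are limited to one consonant).
Epenthesis after each stranded consonant: /ð/ → /ða/, /w/ → /wa/, /v/ → /va/, /n/ → /na/.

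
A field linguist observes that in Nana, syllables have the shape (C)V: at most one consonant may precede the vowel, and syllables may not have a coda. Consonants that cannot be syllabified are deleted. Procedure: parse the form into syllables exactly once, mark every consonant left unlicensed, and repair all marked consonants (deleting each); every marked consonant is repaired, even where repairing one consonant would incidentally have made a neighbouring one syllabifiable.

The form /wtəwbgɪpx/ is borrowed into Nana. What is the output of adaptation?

təgɪ

Syllabifying with onset maximization leaves /w/, /w/, /b/, /p/, /x/ stranded (no codas are permitted; onsets are limited to one consonant).
Each unlicensed consonant is deleted: /w/, /w/, /b/, /p/, /x/.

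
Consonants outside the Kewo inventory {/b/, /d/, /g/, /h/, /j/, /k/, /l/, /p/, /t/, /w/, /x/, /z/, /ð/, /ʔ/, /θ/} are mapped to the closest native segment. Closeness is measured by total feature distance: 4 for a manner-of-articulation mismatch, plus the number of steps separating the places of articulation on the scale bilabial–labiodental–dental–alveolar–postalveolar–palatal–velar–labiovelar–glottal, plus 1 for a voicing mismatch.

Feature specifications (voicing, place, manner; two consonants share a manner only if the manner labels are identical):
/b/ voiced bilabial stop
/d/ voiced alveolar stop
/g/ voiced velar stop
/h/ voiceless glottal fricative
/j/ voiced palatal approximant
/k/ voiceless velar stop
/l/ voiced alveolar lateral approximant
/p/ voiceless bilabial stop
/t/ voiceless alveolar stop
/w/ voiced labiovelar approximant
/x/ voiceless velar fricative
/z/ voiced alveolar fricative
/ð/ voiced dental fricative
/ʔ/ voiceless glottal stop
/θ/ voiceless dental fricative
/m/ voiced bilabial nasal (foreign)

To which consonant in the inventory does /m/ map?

b

/b/ is closest: manner differs (nasal→stop, +4), place distance 0 (bilabial→bilabial), same voicing; total 4. Next closest is /p/ at distance 5.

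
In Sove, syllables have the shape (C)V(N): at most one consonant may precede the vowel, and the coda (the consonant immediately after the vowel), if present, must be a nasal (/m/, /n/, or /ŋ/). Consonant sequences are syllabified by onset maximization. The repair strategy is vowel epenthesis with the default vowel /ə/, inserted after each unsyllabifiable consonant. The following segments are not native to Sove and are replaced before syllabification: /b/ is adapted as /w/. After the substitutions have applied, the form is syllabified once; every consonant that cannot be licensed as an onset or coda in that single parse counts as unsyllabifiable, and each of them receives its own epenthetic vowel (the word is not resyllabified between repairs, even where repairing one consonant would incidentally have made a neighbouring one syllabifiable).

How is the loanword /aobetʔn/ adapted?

Substitution: /b/ → /w/, giving /aowetʔn/.
Syllabifying with onset maximization leaves /t/, /ʔ/, /n/ stranded (only a nasal (/m/, /n/, or /ŋ/) is licensed in coda position; onsets are limited to one consonant).
Inserting the epenthetic vowel yields /t/ → /tə/, /ʔ/ → /ʔə/, /n/ → /nə/.

aowetəʔənə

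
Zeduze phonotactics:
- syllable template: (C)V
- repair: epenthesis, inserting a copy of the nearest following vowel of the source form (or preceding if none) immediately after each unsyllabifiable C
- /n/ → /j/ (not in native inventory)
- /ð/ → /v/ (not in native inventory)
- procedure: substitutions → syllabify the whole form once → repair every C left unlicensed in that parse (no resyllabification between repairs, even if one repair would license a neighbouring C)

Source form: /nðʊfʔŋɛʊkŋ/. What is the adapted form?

Substitution: /n/ → /j/, /ð/ → /v/, giving /jvʊfʔŋɛʊkŋ/.
Under (C)V, the unsyllabifiable consonants are /j/, /f/, /ʔ/, /k/, /ŋ/ (no codas are permitted; onsets are limited to one consonant).
Epenthesis after each stranded consonant: /j/ → /jʊ/, /f/ → /fɛ/, /ʔ/ → /ʔɛ/, /k/ → /kʊ/, /ŋ/ → /ŋʊ/.

jʊvʊfɛʔɛŋɛʊkʊŋʊ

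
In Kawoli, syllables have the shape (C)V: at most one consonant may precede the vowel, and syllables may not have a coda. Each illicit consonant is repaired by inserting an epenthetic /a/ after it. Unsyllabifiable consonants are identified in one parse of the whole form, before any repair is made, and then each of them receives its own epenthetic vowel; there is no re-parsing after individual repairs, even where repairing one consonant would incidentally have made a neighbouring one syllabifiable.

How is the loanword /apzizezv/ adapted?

The consonants /p/, /z/, /v/ cannot be parsed into a legal (C)V syllable (no codas are permitted; onsets are limited to one consonant).
Epenthesis after each stranded consonant: /p/ → /pa/, /z/ → /za/, /v/ → /va/.

apazizezava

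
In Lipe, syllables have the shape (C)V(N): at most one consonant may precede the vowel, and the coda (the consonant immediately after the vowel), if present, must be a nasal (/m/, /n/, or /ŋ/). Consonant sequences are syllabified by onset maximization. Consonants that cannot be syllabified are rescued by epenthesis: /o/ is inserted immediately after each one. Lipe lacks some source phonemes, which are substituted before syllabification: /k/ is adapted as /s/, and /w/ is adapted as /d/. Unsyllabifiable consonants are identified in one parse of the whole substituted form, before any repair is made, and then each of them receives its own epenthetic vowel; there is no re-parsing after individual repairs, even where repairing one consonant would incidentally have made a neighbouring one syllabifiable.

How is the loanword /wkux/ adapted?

dosuxo

Substitution: /w/ → /d/, /k/ → /s/, giving /dsux/.
Syllabifying with onset maximization leaves /d/, /x/ stranded (only a nasal (/m/, /n/, or /ŋ/) is licensed in coda position; onsets are limited to one consonant).
Inserting the epenthetic vowel yields /d/ → /do/, /x/ → /xo/.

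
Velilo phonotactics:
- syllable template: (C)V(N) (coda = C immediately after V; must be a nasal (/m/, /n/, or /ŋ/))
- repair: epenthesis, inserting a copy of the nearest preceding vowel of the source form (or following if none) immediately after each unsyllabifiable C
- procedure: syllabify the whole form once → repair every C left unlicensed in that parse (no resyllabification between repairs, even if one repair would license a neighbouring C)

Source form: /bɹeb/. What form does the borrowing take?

beɹebe

The consonants /b/, /b/ cannot be parsed into a legal (C)V(N) syllable (only a nasal (/m/, /n/, or /ŋ/) is licensed in coda position; onsets are limited to one consonant).
Each unlicensed consonant becomes the onset of a new syllable: /b/ → /be/, /b/ → /be/.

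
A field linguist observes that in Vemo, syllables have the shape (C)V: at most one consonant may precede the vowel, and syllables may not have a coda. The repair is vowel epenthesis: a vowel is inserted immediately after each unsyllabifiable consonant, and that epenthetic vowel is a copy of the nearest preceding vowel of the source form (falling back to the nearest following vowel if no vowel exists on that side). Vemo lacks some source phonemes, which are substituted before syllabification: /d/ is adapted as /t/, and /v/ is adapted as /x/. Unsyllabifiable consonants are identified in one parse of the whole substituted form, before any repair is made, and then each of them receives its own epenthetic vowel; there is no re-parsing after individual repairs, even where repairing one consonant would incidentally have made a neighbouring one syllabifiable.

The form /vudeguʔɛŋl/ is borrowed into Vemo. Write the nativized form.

xuteguʔɛŋɛlɛ

Substitution: /v/ → /x/, /d/ → /t/, giving /xuteguʔɛŋl/.
The consonants /ŋ/, /l/ cannot be parsed into a legal (C)V syllable (no codas are permitted; onsets are limited to one consonant).
Epenthesis after each stranded consonant: /ŋ/ → /ŋɛ/, /l/ → /lɛ/.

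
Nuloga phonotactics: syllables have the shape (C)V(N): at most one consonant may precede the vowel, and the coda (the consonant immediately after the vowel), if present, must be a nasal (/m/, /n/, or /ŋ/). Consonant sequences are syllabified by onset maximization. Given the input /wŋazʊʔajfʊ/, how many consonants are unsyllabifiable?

Under (C)V(N), the unsyllabifiable consonants are /w/, /j/ (only a nasal (/m/, /n/, or /ŋ/) is licensed in coda position; onsets are limited to one consonant).

2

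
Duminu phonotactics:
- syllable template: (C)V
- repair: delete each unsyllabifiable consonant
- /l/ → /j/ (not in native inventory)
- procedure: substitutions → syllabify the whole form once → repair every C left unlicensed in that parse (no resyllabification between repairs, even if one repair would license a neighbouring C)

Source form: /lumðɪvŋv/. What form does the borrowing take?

juðɪ

Substitution: /l/ → /j/, giving /jumðɪvŋv/.
Under (C)V, the unsyllabifiable consonants are /m/, /v/, /ŋ/, /v/ (no codas are permitted; onsets are limited to one consonant).
Each unlicensed consonant is deleted: /m/, /v/, /ŋ/, /v/.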